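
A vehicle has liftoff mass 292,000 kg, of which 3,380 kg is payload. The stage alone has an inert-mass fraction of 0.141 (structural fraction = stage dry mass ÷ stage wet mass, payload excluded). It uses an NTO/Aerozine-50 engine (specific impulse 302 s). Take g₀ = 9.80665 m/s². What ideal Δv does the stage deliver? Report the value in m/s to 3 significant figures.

Stage wet mass = m₀ − payload = 292,000 − 3,380 = 288,620 kg.
Stage dry mass = ε × stage wet mass = 0.141 × 288,620 = 40,695.4 kg.
Burnout mass m_f = stage dry + payload = 40,695.4 + 3,380 = 44,075.4 kg.
v_e = Isp · g₀ = 302 × 9.80665 = 2961.6 m/s.
From the ideal rocket equation, Δv = v_e · ln(292,000/44,075.4) = 2961.6 × ln(6.625) = 2961.6 × 1.8909 ≈ 5600 m/s.

Δv ≈ 5600 m/s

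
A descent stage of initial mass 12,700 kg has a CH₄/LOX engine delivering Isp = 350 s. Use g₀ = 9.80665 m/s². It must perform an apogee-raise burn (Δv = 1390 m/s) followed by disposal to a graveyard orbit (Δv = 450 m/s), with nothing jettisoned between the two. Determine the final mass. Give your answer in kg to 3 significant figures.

v_e = Isp · g₀ = 350 × 9.80665 = 3432.3 m/s.
After the first burn: m = 12700 × exp(−1390/3432.3) = 12700 × 0.66699 = 8,470.77 kg.
After the second burn: m = 8,470.77 × exp(−450/3432.3) = 8,470.77 × 0.87712 = 7,429.88 kg.

final mass ≈ 7430 kg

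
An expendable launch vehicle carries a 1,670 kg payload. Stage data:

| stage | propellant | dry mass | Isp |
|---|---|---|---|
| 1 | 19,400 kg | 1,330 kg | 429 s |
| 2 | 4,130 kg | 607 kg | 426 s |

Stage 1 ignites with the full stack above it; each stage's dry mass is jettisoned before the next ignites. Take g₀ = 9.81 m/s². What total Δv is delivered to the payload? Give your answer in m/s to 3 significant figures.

Δv ≈ 9600 m/s

Ignition mass of stage 1 = 19,400+1,330 + 4,130+607 + 1,670 = 27,137 kg.
Stage 1: m₀ = 27,137 kg, m_f = 27,137 − 19,400 = 7,737 kg; Δv = 429×9.81×ln(3.507) = 4208.5×1.2549 ≈ 5281 m/s.
Stage 2: m₀ = 6,407 kg, m_f = 6,407 − 4,130 = 2,277 kg; Δv = 426×9.81×ln(2.814) = 4179.1×1.0345 ≈ 4323 m/s.
Total Δv = 5281 + 4323 = 9604 m/s.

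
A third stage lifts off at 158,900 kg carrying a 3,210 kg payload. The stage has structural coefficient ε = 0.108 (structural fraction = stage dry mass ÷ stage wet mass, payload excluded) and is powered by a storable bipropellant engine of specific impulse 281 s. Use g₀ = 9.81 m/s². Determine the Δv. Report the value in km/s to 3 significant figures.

Stage wet mass = m₀ − payload = 158,900 − 3,210 = 155,690 kg.
Stage dry mass = ε × stage wet mass = 0.108 × 155,690 = 16,814.5 kg.
Burnout mass m_f = stage dry + payload = 16,814.5 + 3,210 = 20,024.5 kg.
v_e = Isp · g₀ = 281 × 9.81 = 2756.6 m/s.
Δv = v_e · ln(158,900/20,024.5) = 2756.6 × ln(7.935) = 2756.6 × 2.0713 ≈ 5710 m/s.

Δv ≈ 5.71 km/s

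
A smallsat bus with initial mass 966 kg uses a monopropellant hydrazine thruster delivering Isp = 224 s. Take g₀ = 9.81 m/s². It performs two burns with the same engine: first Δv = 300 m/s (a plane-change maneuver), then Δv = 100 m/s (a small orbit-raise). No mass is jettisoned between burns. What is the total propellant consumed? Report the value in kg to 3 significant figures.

total propellant consumed ≈ 161 kg

v_e = Isp · g₀ = 224 × 9.81 = 2197.4 m/s.
After the first burn: m = 966 × exp(−300/2197.4) = 966 × 0.87239 = 842.729 kg.
After the second burn: m = 842.729 × exp(−100/2197.4) = 842.729 × 0.95551 = 805.236 kg.
Total propellant = m₀ − m_final = 966 − 805.236 = 160.764 kg.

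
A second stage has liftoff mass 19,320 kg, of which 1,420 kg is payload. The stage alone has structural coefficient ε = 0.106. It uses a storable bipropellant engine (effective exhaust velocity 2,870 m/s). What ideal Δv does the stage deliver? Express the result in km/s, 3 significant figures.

Stage wet mass = m₀ − payload = 19,320 − 1,420 = 17,900 kg.
Stage dry mass = ε × stage wet mass = 0.106 × 17,900 = 1,897.4 kg.
Burnout mass m_f = stage dry + payload = 1,897.4 + 1,420 = 3,317.4 kg.
From the ideal rocket equation, Δv = v_e · ln(19,320/3,317.4) = 2870.0 × ln(5.824) = 2870.0 × 1.7620 ≈ 5057 m/s.

Δv ≈ 5.06 km/s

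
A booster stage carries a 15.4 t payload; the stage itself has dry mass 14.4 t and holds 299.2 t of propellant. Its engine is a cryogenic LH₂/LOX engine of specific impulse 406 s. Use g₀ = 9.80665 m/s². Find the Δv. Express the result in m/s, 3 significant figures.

v_e = Isp · g₀ = 406 × 9.80665 = 3981.5 m/s.
m₀ = payload + dry + propellant = 15.4 + 14.4 + 299.2 = 329 t.
m_f = payload + dry = 15.4 + 14.4 = 29.8 t.
Δv = v_e · ln(m₀/m_f) = 3981.5 × ln(11.04) = 3981.5 × 2.4015 ≈ 9561.8 m/s.

Δv ≈ 9560 m/s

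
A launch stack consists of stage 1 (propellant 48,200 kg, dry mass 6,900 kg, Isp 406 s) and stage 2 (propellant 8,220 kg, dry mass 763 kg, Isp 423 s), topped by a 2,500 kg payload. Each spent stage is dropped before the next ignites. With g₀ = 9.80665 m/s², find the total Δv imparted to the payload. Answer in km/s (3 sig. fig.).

Ignition mass of stage 1 = 48,200+6,900 + 8,220+763 + 2,500 = 66,583 kg.
Stage 1: m₀ = 66,583 kg, m_f = 66,583 − 48,200 = 18,383 kg; Δv = 406×9.80665×ln(3.622) = 3981.5×1.2870 ≈ 5124 m/s.
Stage 2: m₀ = 11,483 kg, m_f = 11,483 − 8,220 = 3,263 kg; Δv = 423×9.80665×ln(3.519) = 4148.2×1.2582 ≈ 5219 m/s.
Total Δv = 5124 + 5219 = 10343 m/s.

Δv ≈ 10.3 km/s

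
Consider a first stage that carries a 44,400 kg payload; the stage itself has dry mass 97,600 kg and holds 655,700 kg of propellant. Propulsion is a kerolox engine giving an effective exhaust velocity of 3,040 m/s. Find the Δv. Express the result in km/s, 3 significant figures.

m₀ = payload + dry + propellant = 44,400 + 97,600 + 655,700 = 797,700 kg.
m_f = payload + dry = 44,400 + 97,600 = 142,000 kg.
From the ideal rocket equation, Δv = v_e · ln(m₀/m_f) = 3040.0 × ln(5.618) = 3040.0 × 1.7259 ≈ 5246.8 m/s.

Δv ≈ 5.25 km/s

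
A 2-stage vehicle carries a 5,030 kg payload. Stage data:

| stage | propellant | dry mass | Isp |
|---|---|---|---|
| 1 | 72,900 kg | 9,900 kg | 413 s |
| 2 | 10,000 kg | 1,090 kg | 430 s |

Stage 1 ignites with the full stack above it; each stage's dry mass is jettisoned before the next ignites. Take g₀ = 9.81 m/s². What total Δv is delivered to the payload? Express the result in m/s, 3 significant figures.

Ignition mass of stage 1 = 72,900+9,900 + 10,000+1,090 + 5,030 = 98,920 kg.
Stage 1: m₀ = 98,920 kg, m_f = 98,920 − 72,900 = 26,020 kg; Δv = 413×9.81×ln(3.802) = 4051.5×1.3354 ≈ 5411 m/s.
Stage 2: m₀ = 16,120 kg, m_f = 16,120 − 10,000 = 6,120 kg; Δv = 430×9.81×ln(2.634) = 4218.3×0.9685 ≈ 4085 m/s.
Total Δv = 5411 + 4085 = 9496 m/s.

Δv ≈ 9500 m/s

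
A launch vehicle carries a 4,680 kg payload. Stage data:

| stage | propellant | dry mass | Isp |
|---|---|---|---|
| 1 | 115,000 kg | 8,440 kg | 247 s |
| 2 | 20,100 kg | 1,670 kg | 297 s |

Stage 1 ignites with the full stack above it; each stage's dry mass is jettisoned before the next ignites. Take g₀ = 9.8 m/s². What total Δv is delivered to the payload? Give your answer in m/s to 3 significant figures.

Δv ≈ 7680 m/s

Ignition mass of stage 1 = 115,000+8,440 + 20,100+1,670 + 4,680 = 149,890 kg.
Stage 1: m₀ = 149,890 kg, m_f = 149,890 − 115,000 = 34,890 kg; Δv = 247×9.8×ln(4.296) = 2420.6×1.4577 ≈ 3529 m/s.
Stage 2: m₀ = 26,450 kg, m_f = 26,450 − 20,100 = 6,350 kg; Δv = 297×9.8×ln(4.165) = 2910.6×1.4268 ≈ 4153 m/s.
Total Δv = 3529 + 4153 = 7682 m/s.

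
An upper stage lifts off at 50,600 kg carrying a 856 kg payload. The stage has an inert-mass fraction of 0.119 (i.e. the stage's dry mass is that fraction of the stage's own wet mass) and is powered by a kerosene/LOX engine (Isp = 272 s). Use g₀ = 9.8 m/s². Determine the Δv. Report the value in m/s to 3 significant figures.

Δv ≈ 5360 m/s

Stage wet mass = m₀ − payload = 50,600 − 856 = 49,744 kg.
Stage dry mass = ε × stage wet mass = 0.119 × 49,744 = 5,919.54 kg.
Burnout mass m_f = stage dry + payload = 5,919.54 + 856 = 6,775.54 kg.
v_e = Isp · g₀ = 272 × 9.8 = 2665.6 m/s.
Δv = v_e · ln(50,600/6,775.54) = 2665.6 × ln(7.468) = 2665.6 × 2.0106 ≈ 5360 m/s.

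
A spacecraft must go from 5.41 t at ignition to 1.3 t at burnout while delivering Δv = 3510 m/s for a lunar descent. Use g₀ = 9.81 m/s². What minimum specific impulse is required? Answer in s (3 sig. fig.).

ln(m₀/m_f) = ln(5410/1300) = ln(4.162) = 1.4259.
v_e = Δv / ln(m₀/m_f) = 3510 / 1.4259 = 2461.6 m/s.
Isp = v_e / g₀ = 2461.6 / 9.81 = 250.9 s.

Isp ≈ 251 s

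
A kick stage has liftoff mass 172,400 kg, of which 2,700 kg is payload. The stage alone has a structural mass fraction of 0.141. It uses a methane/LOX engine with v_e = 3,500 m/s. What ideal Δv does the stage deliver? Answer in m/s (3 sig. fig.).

Stage wet mass = m₀ − payload = 172,400 − 2,700 = 169,700 kg.
Stage dry mass = ε × stage wet mass = 0.141 × 169,700 = 23,927.7 kg.
Burnout mass m_f = stage dry + payload = 23,927.7 + 2,700 = 26,627.7 kg.
Δv = v_e · ln(172,400/26,627.7) = 3500.0 × ln(6.474) = 3500.0 × 1.8679 ≈ 6538 m/s.

Δv ≈ 6540 m/s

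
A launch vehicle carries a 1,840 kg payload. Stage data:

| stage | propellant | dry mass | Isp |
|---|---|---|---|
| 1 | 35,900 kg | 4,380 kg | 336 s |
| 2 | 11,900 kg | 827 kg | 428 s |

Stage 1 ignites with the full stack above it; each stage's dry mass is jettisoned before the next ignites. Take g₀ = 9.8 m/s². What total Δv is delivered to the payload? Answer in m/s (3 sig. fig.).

Ignition mass of stage 1 = 35,900+4,380 + 11,900+827 + 1,840 = 54,847 kg.
Stage 1: m₀ = 54,847 kg, m_f = 54,847 − 35,900 = 18,947 kg; Δv = 336×9.8×ln(2.895) = 3292.8×1.0629 ≈ 3500 m/s.
Stage 2: m₀ = 14,567 kg, m_f = 14,567 − 11,900 = 2,667 kg; Δv = 428×9.8×ln(5.462) = 4194.4×1.6978 ≈ 7121 m/s.
Total Δv = 3500 + 7121 = 10621 m/s.

Δv ≈ 10600 m/s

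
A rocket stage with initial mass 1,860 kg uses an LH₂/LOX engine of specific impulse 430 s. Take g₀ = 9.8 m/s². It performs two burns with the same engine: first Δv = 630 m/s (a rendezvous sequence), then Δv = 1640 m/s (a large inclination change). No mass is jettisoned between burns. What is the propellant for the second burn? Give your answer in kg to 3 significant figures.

propellant for the second burn ≈ 516 kg

v_e = Isp · g₀ = 430 × 9.8 = 4214.0 m/s.
After the first burn: m = 1860 × exp(−630/4214.0) = 1860 × 0.86114 = 1,601.72 kg.
After the second burn: m = 1,601.72 × exp(−1640/4214.0) = 1,601.72 × 0.67761 = 1,085.34 kg.
Second-burn propellant = 1,601.72 − 1,085.34 = 516.38 kg.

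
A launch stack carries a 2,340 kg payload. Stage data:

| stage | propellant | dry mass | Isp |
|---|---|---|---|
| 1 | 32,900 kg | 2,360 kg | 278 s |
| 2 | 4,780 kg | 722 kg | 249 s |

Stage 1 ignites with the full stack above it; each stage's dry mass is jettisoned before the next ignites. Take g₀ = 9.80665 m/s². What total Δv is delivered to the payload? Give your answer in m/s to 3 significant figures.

Δv ≈ 6220 m/s

Ignition mass of stage 1 = 32,900+2,360 + 4,780+722 + 2,340 = 43,102 kg.
Stage 1: m₀ = 43,102 kg, m_f = 43,102 − 32,900 = 10,202 kg; Δv = 278×9.80665×ln(4.225) = 2726.2×1.4410 ≈ 3928 m/s.
Stage 2: m₀ = 7,842 kg, m_f = 7,842 − 4,780 = 3,062 kg; Δv = 249×9.80665×ln(2.561) = 2441.9×0.9404 ≈ 2296 m/s.
Total Δv = 3928 + 2296 = 6224 m/s.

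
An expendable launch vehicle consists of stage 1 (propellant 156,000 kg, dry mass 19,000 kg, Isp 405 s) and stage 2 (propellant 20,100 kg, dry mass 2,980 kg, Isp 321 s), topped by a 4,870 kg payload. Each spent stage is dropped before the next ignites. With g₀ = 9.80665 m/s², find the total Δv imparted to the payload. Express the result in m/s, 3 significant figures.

Ignition mass of stage 1 = 156,000+19,000 + 20,100+2,980 + 4,870 = 202,950 kg.
Stage 1: m₀ = 202,950 kg, m_f = 202,950 − 156,000 = 46,950 kg; Δv = 405×9.80665×ln(4.323) = 3971.7×1.4639 ≈ 5814 m/s.
Stage 2: m₀ = 27,950 kg, m_f = 27,950 − 20,100 = 7,850 kg; Δv = 321×9.80665×ln(3.561) = 3147.9×1.2699 ≈ 3998 m/s.
Total Δv = 5814 + 3998 = 9812 m/s.

Δv ≈ 9810 m/s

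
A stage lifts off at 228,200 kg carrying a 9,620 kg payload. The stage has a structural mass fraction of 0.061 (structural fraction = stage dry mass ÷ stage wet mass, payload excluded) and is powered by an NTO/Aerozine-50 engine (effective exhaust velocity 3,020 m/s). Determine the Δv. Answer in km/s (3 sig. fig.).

Stage wet mass = m₀ − payload = 228,200 − 9,620 = 218,580 kg.
Stage dry mass = ε × stage wet mass = 0.061 × 218,580 = 13,333.4 kg.
Burnout mass m_f = stage dry + payload = 13,333.4 + 9,620 = 22,953.4 kg.
Δv = v_e · ln(228,200/22,953.4) = 3020.0 × ln(9.942) = 3020.0 × 2.2968 ≈ 6936 m/s.

Δv ≈ 6.94 km/s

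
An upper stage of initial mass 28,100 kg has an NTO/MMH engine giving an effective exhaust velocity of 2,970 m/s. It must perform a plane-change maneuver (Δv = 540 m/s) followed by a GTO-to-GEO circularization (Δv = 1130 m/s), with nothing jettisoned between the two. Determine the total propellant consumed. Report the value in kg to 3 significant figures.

total propellant consumed ≈ 12100 kg

After the first burn: m = 28100 × exp(−540/2970.0) = 28100 × 0.83375 = 23,428.4 kg.
After the second burn: m = 23,428.4 × exp(−1130/2970.0) = 23,428.4 × 0.68354 = 16,014.2 kg.
Total propellant = m₀ − m_final = 28100 − 16,014.2 = 12,085.8 kg.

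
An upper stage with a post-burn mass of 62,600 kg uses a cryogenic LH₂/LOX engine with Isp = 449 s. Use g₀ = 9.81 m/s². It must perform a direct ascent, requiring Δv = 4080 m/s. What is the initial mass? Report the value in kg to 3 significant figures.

initial mass ≈ 158000 kg

v_e = Isp · g₀ = 449 × 9.81 = 4404.7 m/s.
By the Tsiolkovsky rocket equation, m₀/m_f = exp(Δv / v_e) = exp(4080 / 4404.7) = exp(0.9263) = 2.5251.
m₀ = m_f × 2.5251 = 62,600 × 2.5251 = 158,071 kg.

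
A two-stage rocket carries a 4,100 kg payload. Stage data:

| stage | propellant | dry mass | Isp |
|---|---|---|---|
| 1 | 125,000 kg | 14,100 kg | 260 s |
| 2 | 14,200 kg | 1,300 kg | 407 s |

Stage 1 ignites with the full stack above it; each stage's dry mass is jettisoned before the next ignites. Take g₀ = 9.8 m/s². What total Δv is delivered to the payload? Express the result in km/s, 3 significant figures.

Ignition mass of stage 1 = 125,000+14,100 + 14,200+1,300 + 4,100 = 158,700 kg.
Stage 1: m₀ = 158,700 kg, m_f = 158,700 − 125,000 = 33,700 kg; Δv = 260×9.8×ln(4.709) = 2548.0×1.5495 ≈ 3948 m/s.
Stage 2: m₀ = 19,600 kg, m_f = 19,600 − 14,200 = 5,400 kg; Δv = 407×9.8×ln(3.63) = 3988.6×1.2891 ≈ 5142 m/s.
Total Δv = 3948 + 5142 = 9090 m/s.

Δv ≈ 9.09 km/s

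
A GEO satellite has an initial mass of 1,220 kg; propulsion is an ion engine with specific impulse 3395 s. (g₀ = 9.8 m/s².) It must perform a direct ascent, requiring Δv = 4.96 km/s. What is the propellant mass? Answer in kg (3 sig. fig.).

propellant mass ≈ 169 kg

v_e = Isp · g₀ = 3395 × 9.8 = 33271.0 m/s.
Using Δv = v_e ln(m₀/m_f): m₀/m_f = exp(Δv / v_e) = exp(4960 / 33271.0) = exp(0.1491) = 1.1608.
m_f = 1,220 / 1.1608 = 1,051 kg, so propellant = m₀ − m_f = 1,220 − 1,051 = 169 kg.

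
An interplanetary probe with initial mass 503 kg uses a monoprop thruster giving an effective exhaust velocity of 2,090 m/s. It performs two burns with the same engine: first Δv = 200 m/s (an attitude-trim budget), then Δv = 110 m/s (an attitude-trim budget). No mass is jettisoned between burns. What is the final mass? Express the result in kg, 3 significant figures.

final mass ≈ 434 kg

After the first burn: m = 503 × exp(−200/2090.0) = 503 × 0.90874 = 457.096 kg.
After the second burn: m = 457.096 × exp(−110/2090.0) = 457.096 × 0.94873 = 433.661 kg.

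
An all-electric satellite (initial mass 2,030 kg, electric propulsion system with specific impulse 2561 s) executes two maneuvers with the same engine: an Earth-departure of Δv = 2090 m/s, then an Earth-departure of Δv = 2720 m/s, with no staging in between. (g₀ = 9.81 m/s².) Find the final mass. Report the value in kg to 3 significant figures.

final mass ≈ 1680 kg

v_e = Isp · g₀ = 2561 × 9.81 = 25123.4 m/s.
After the first burn: m = 2030 × exp(−2090/25123.4) = 2030 × 0.92018 = 1,867.97 kg.
After the second burn: m = 1,867.97 × exp(−2720/25123.4) = 1,867.97 × 0.89739 = 1,676.3 kg.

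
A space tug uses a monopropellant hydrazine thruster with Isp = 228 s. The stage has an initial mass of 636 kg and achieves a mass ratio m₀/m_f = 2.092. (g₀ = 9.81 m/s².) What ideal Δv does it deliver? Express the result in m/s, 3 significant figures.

Δv ≈ 1650 m/s

v_e = Isp · g₀ = 228 × 9.81 = 2236.7 m/s.
Δv = v_e · ln(2.092) = 2236.7 × 0.7381 ≈ 1650.9 m/s.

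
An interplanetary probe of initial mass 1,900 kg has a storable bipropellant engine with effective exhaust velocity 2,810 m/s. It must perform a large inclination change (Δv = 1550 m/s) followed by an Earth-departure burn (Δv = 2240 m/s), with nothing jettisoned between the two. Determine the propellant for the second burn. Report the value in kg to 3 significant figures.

propellant for the second burn ≈ 601 kg

After the first burn: m = 1900 × exp(−1550/2810.0) = 1900 × 0.57603 = 1,094.46 kg.
After the second burn: m = 1,094.46 × exp(−2240/2810.0) = 1,094.46 × 0.45061 = 493.175 kg.
Second-burn propellant = 1,094.46 − 493.175 = 601.285 kg.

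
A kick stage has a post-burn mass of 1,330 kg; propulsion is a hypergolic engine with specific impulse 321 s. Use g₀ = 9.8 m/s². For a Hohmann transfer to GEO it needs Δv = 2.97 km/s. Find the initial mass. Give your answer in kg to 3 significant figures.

v_e = Isp · g₀ = 321 × 9.8 = 3145.8 m/s.
From the ideal rocket equation, m₀/m_f = exp(Δv / v_e) = exp(2970 / 3145.8) = exp(0.9441) = 2.5705.
m₀ = m_f × 2.5705 = 1,330 × 2.5705 = 3,418.77 kg.

initial mass ≈ 3420 kg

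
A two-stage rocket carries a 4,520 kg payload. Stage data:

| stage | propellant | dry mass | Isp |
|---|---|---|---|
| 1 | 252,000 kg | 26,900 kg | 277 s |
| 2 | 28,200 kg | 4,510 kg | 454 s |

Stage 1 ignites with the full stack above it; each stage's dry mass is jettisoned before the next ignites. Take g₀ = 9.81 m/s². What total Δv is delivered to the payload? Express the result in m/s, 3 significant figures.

Ignition mass of stage 1 = 252,000+26,900 + 28,200+4,510 + 4,520 = 316,130 kg.
Stage 1: m₀ = 316,130 kg, m_f = 316,130 − 252,000 = 64,130 kg; Δv = 277×9.81×ln(4.93) = 2717.4×1.5952 ≈ 4335 m/s.
Stage 2: m₀ = 37,230 kg, m_f = 37,230 − 28,200 = 9,030 kg; Δv = 454×9.81×ln(4.123) = 4453.7×1.4166 ≈ 6309 m/s.
Total Δv = 4335 + 6309 = 10644 m/s.

Δv ≈ 10600 m/s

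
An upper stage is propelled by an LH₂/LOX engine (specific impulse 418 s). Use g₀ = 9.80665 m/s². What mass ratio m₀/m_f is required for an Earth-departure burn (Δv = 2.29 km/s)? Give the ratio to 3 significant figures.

v_e = Isp · g₀ = 418 × 9.80665 = 4099.2 m/s.
Rocket equation: m₀/m_f = exp(Δv / v_e) = exp(2290 / 4099.2) = exp(0.5586) = 1.7483.

mass ratio ≈ 1.75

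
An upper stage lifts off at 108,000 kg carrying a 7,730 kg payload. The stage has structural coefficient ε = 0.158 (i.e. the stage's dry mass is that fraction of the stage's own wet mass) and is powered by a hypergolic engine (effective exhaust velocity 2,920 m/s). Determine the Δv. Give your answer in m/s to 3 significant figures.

Δv ≈ 4440 m/s

Stage wet mass = m₀ − payload = 108,000 − 7,730 = 100,270 kg.
Stage dry mass = ε × stage wet mass = 0.158 × 100,270 = 15,842.7 kg.
Burnout mass m_f = stage dry + payload = 15,842.7 + 7,730 = 23,572.7 kg.
Using Δv = v_e ln(m₀/m_f): Δv = v_e · ln(108,000/23,572.7) = 2920.0 × ln(4.582) = 2920.0 × 1.5220 ≈ 4444 m/s.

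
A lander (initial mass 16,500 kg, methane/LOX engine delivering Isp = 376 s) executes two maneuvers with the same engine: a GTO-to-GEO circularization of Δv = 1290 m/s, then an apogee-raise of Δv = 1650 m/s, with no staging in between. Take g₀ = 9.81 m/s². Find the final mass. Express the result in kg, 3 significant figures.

final mass ≈ 7440 kg

v_e = Isp · g₀ = 376 × 9.81 = 3688.6 m/s.
After the first burn: m = 16500 × exp(−1290/3688.6) = 16500 × 0.70488 = 11,630.5 kg.
After the second burn: m = 11,630.5 × exp(−1650/3688.6) = 11,630.5 × 0.63933 = 7,435.73 kg.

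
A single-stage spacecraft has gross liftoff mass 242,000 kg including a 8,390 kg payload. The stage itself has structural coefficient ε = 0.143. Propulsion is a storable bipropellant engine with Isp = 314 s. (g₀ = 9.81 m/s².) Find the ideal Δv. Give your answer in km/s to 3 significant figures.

Δv ≈ 5.41 km/s

Stage wet mass = m₀ − payload = 242,000 − 8,390 = 233,610 kg.
Stage dry mass = ε × stage wet mass = 0.143 × 233,610 = 33,406.2 kg.
Burnout mass m_f = stage dry + payload = 33,406.2 + 8,390 = 41,796.2 kg.
v_e = Isp · g₀ = 314 × 9.81 = 3080.3 m/s.
Δv = v_e · ln(242,000/41,796.2) = 3080.3 × ln(5.79) = 3080.3 × 1.7561 ≈ 5409 m/s.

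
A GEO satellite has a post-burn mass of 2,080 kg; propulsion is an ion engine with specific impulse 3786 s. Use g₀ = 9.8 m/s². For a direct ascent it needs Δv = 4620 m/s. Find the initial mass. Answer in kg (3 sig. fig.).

v_e = Isp · g₀ = 3786 × 9.8 = 37102.8 m/s.
From the ideal rocket equation, m₀/m_f = exp(Δv / v_e) = exp(4620 / 37102.8) = exp(0.1245) = 1.1326.
m₀ = m_f × 1.1326 = 2,080 × 1.1326 = 2,355.81 kg.

initial mass ≈ 2360 kg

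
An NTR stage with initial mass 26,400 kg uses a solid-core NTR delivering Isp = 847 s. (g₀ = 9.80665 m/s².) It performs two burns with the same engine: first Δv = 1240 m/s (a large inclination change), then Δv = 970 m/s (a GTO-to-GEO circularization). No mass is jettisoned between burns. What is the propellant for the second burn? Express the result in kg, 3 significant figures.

v_e = Isp · g₀ = 847 × 9.80665 = 8306.2 m/s.
After the first burn: m = 26400 × exp(−1240/8306.2) = 26400 × 0.86132 = 22,738.8 kg.
After the second burn: m = 22,738.8 × exp(−970/8306.2) = 22,738.8 × 0.88978 = 20,232.5 kg.
Second-burn propellant = 22,738.8 − 20,232.5 = 2,506.3 kg.

propellant for the second burn ≈ 2510 kg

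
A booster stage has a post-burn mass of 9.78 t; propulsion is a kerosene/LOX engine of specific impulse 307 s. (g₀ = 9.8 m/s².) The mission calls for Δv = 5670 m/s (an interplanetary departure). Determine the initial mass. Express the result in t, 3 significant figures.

initial mass ≈ 64.4 t

v_e = Isp · g₀ = 307 × 9.8 = 3008.6 m/s.
m₀/m_f = exp(Δv / v_e) = exp(5670 / 3008.6) = exp(1.8846) = 6.5837.
m₀ = m_f × 6.5837 = 9.78 × 6.5837 = 64.3886 t.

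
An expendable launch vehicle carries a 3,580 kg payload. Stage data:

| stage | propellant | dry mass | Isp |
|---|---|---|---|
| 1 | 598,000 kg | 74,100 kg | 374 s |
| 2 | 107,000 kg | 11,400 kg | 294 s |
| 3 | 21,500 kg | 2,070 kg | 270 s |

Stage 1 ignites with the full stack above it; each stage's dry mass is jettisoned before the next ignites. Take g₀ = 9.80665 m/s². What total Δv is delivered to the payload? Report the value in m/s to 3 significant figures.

Δv ≈ 12800 m/s

Ignition mass of stage 1 = 598,000+74,100 + 107,000+11,400 + 21,500+2,070 + 3,580 = 817,650 kg.
Stage 1: m₀ = 817,650 kg, m_f = 817,650 − 598,000 = 219,650 kg; Δv = 374×9.80665×ln(3.723) = 3667.7×1.3144 ≈ 4821 m/s.
Stage 2: m₀ = 145,550 kg, m_f = 145,550 − 107,000 = 38,550 kg; Δv = 294×9.80665×ln(3.776) = 2883.2×1.3286 ≈ 3830 m/s.
Stage 3: m₀ = 27,150 kg, m_f = 27,150 − 21,500 = 5,650 kg; Δv = 270×9.80665×ln(4.805) = 2647.8×1.5697 ≈ 4156 m/s.
Total Δv = 4821 + 3830 + 4156 = 12807 m/s.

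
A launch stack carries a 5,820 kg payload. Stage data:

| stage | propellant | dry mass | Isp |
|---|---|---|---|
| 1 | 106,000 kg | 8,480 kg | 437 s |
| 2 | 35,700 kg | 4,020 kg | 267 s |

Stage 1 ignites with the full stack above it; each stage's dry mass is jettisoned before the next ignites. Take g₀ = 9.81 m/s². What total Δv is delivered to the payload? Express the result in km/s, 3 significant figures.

Ignition mass of stage 1 = 106,000+8,480 + 35,700+4,020 + 5,820 = 160,020 kg.
Stage 1: m₀ = 160,020 kg, m_f = 160,020 − 106,000 = 54,020 kg; Δv = 437×9.81×ln(2.962) = 4287.0×1.0859 ≈ 4655 m/s.
Stage 2: m₀ = 45,540 kg, m_f = 45,540 − 35,700 = 9,840 kg; Δv = 267×9.81×ln(4.628) = 2619.3×1.5321 ≈ 4013 m/s.
Total Δv = 4655 + 4013 = 8668 m/s.

Δv ≈ 8.67 km/s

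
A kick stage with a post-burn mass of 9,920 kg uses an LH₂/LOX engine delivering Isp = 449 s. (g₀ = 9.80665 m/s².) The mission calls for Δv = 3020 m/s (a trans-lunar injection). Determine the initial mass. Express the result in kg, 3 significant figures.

initial mass ≈ 19700 kg

v_e = Isp · g₀ = 449 × 9.80665 = 4403.2 m/s.
m₀/m_f = exp(Δv / v_e) = exp(3020 / 4403.2) = exp(0.6859) = 1.9855.
m₀ = m_f × 1.9855 = 9,920 × 1.9855 = 19,696.2 kg.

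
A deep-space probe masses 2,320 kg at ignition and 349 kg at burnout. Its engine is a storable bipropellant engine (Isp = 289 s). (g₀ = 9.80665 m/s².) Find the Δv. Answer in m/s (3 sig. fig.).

v_e = Isp · g₀ = 289 × 9.80665 = 2834.1 m/s.
From the ideal rocket equation, Δv = v_e · ln(m₀/m_f) = 2834.1 × ln(6.648) = 2834.1 × 1.8943 ≈ 5368.5 m/s.

Δv ≈ 5370 m/s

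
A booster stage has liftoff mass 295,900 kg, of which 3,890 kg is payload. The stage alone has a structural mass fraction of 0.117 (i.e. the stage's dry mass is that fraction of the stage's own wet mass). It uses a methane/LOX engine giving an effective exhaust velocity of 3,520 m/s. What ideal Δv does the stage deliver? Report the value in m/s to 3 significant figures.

Δv ≈ 7220 m/s

Stage wet mass = m₀ − payload = 295,900 − 3,890 = 292,010 kg.
Stage dry mass = ε × stage wet mass = 0.117 × 292,010 = 34,165.2 kg.
Burnout mass m_f = stage dry + payload = 34,165.2 + 3,890 = 38,055.2 kg.
By the Tsiolkovsky rocket equation, Δv = v_e · ln(295,900/38,055.2) = 3520.0 × ln(7.776) = 3520.0 × 2.0510 ≈ 7219 m/s.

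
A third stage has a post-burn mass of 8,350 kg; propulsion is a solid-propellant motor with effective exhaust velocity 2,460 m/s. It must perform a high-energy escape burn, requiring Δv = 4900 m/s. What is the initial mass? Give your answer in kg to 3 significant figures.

initial mass ≈ 61200 kg

m₀/m_f = exp(Δv / v_e) = exp(4900 / 2460.0) = exp(1.9919) = 7.3292.
m₀ = m_f × 7.3292 = 8,350 × 7.3292 = 61,198.8 kg.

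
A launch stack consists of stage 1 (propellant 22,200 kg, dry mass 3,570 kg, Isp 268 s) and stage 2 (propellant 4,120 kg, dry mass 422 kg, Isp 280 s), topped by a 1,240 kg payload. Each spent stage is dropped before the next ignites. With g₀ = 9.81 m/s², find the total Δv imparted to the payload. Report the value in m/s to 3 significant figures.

Ignition mass of stage 1 = 22,200+3,570 + 4,120+422 + 1,240 = 31,552 kg.
Stage 1: m₀ = 31,552 kg, m_f = 31,552 − 22,200 = 9,352 kg; Δv = 268×9.81×ln(3.374) = 2629.1×1.2160 ≈ 3197 m/s.
Stage 2: m₀ = 5,782 kg, m_f = 5,782 − 4,120 = 1,662 kg; Δv = 280×9.81×ln(3.479) = 2746.8×1.2467 ≈ 3425 m/s.
Total Δv = 3197 + 3425 = 6622 m/s.

Δv ≈ 6620 m/s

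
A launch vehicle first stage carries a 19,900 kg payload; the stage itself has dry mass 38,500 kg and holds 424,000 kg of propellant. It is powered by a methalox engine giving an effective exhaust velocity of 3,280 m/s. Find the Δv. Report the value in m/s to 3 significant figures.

Δv ≈ 6930 m/s

m₀ = payload + dry + propellant = 19,900 + 38,500 + 424,000 = 482,400 kg.
m_f = payload + dry = 19,900 + 38,500 = 58,400 kg.
By the Tsiolkovsky rocket equation, Δv = v_e · ln(m₀/m_f) = 3280.0 × ln(8.26) = 3280.0 × 2.1115 ≈ 6925.6 m/s.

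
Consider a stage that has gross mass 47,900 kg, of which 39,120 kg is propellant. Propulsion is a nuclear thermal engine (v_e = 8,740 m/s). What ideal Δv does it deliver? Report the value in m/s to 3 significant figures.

m_f = m₀ − m_prop = 47,900 − 39,120 = 8,780 kg.
From the ideal rocket equation, Δv = v_e · ln(m₀/m_f) = 8740.0 × ln(5.456) = 8740.0 × 1.6966 ≈ 14828.6 m/s.

Δv ≈ 14800 m/s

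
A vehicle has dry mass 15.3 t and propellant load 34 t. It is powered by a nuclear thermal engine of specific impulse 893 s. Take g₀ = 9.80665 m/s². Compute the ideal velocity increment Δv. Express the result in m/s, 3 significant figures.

Δv ≈ 10200 m/s

v_e = Isp · g₀ = 893 × 9.80665 = 8757.3 m/s.
m₀ = m_dry + m_prop = 15.3 + 34 = 49.3 t.
By the Tsiolkovsky rocket equation, Δv = v_e · ln(m₀/m_f) = 8757.3 × ln(3.222) = 8757.3 × 1.1701 ≈ 10246.7 m/s.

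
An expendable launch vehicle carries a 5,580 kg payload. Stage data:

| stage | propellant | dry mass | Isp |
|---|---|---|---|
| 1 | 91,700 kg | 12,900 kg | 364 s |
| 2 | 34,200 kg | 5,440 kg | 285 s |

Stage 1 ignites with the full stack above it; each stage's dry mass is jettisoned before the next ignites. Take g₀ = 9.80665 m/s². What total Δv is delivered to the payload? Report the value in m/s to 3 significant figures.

Δv ≈ 7330 m/s

Ignition mass of stage 1 = 91,700+12,900 + 34,200+5,440 + 5,580 = 149,820 kg.
Stage 1: m₀ = 149,820 kg, m_f = 149,820 − 91,700 = 58,120 kg; Δv = 364×9.80665×ln(2.578) = 3569.6×0.9469 ≈ 3380 m/s.
Stage 2: m₀ = 45,220 kg, m_f = 45,220 − 34,200 = 11,020 kg; Δv = 285×9.80665×ln(4.103) = 2794.9×1.4118 ≈ 3946 m/s.
Total Δv = 3380 + 3946 = 7326 m/s.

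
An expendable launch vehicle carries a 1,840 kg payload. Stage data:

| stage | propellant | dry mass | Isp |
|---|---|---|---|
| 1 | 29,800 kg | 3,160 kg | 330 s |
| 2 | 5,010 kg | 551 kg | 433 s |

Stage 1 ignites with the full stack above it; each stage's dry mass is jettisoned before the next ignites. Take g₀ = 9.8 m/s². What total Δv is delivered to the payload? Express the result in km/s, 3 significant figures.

Ignition mass of stage 1 = 29,800+3,160 + 5,010+551 + 1,840 = 40,361 kg.
Stage 1: m₀ = 40,361 kg, m_f = 40,361 − 29,800 = 10,561 kg; Δv = 330×9.8×ln(3.822) = 3234.0×1.3407 ≈ 4336 m/s.
Stage 2: m₀ = 7,401 kg, m_f = 7,401 − 5,010 = 2,391 kg; Δv = 433×9.8×ln(3.095) = 4243.4×1.1299 ≈ 4795 m/s.
Total Δv = 4336 + 4795 = 9131 m/s.

Δv ≈ 9.13 km/s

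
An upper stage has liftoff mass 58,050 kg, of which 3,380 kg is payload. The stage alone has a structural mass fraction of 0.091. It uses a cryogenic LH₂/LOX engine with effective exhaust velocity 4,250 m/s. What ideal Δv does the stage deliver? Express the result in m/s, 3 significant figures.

Stage wet mass = m₀ − payload = 58,050 − 3,380 = 54,670 kg.
Stage dry mass = ε × stage wet mass = 0.091 × 54,670 = 4,974.97 kg.
Burnout mass m_f = stage dry + payload = 4,974.97 + 3,380 = 8,354.97 kg.
Δv = v_e · ln(58,050/8,354.97) = 4250.0 × ln(6.948) = 4250.0 × 1.9384 ≈ 8238 m/s.

Δv ≈ 8240 m/s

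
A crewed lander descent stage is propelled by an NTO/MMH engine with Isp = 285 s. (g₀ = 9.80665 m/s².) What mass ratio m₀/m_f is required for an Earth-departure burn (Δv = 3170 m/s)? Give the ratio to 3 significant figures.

v_e = Isp · g₀ = 285 × 9.80665 = 2794.9 m/s.
m₀/m_f = exp(Δv / v_e) = exp(3170 / 2794.9) = exp(1.1342) = 3.1087.

mass ratio ≈ 3.11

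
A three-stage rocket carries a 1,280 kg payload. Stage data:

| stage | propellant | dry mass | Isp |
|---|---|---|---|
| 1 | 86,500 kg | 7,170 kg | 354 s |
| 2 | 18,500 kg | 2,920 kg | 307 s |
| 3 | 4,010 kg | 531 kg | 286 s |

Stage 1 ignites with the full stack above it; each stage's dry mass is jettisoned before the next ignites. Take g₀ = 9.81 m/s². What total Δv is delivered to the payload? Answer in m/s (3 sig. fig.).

Δv ≈ 11100 m/s

Ignition mass of stage 1 = 86,500+7,170 + 18,500+2,920 + 4,010+531 + 1,280 = 120,911 kg.
Stage 1: m₀ = 120,911 kg, m_f = 120,911 − 86,500 = 34,411 kg; Δv = 354×9.81×ln(3.514) = 3472.7×1.2567 ≈ 4364 m/s.
Stage 2: m₀ = 27,241 kg, m_f = 27,241 − 18,500 = 8,741 kg; Δv = 307×9.81×ln(3.116) = 3011.7×1.1367 ≈ 3423 m/s.
Stage 3: m₀ = 5,821 kg, m_f = 5,821 − 4,010 = 1,811 kg; Δv = 286×9.81×ln(3.214) = 2805.7×1.1676 ≈ 3276 m/s.
Total Δv = 4364 + 3423 + 3276 = 11063 m/s.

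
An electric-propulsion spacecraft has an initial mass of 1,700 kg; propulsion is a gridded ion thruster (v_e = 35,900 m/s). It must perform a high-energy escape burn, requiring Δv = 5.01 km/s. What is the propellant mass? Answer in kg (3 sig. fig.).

propellant mass ≈ 221 kg

Using Δv = v_e ln(m₀/m_f): m₀/m_f = exp(Δv / v_e) = exp(5010 / 35900.0) = exp(0.1396) = 1.1498.
m_f = 1,700 / 1.1498 = 1,478.52 kg, so propellant = m₀ − m_f = 1,700 − 1,478.52 = 221.48 kg.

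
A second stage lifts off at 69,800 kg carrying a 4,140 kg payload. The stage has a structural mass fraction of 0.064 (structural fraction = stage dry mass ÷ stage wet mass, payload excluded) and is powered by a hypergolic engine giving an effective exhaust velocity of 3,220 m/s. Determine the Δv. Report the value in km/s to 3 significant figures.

Stage wet mass = m₀ − payload = 69,800 − 4,140 = 65,660 kg.
Stage dry mass = ε × stage wet mass = 0.064 × 65,660 = 4,202.24 kg.
Burnout mass m_f = stage dry + payload = 4,202.24 + 4,140 = 8,342.24 kg.
From the ideal rocket equation, Δv = v_e · ln(69,800/8,342.24) = 3220.0 × ln(8.367) = 3220.0 × 2.1243 ≈ 6840 m/s.

Δv ≈ 6.84 km/s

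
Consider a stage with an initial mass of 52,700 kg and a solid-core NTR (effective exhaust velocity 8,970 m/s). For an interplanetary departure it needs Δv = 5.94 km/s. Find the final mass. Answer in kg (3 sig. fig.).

final mass ≈ 27200 kg

By the Tsiolkovsky rocket equation, m₀/m_f = exp(Δv / v_e) = exp(5940 / 8970.0) = exp(0.6622) = 1.9391.
m_f = m₀ / 1.9391 = 52,700 / 1.9391 = 27,177.6 kg.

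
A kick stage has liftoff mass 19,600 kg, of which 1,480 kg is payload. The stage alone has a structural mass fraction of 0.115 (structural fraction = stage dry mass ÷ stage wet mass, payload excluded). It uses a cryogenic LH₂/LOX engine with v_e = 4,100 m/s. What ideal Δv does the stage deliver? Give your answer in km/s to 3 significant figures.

Stage wet mass = m₀ − payload = 19,600 − 1,480 = 18,120 kg.
Stage dry mass = ε × stage wet mass = 0.115 × 18,120 = 2,083.8 kg.
Burnout mass m_f = stage dry + payload = 2,083.8 + 1,480 = 3,563.8 kg.
Δv = v_e · ln(19,600/3,563.8) = 4100.0 × ln(5.5) = 4100.0 × 1.7047 ≈ 6989 m/s.

Δv ≈ 6.99 km/s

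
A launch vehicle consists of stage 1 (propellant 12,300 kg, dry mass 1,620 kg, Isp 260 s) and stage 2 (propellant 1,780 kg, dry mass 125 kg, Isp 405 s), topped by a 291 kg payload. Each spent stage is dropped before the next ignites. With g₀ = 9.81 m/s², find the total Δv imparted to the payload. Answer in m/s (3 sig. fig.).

Ignition mass of stage 1 = 12,300+1,620 + 1,780+125 + 291 = 16,116 kg.
Stage 1: m₀ = 16,116 kg, m_f = 16,116 − 12,300 = 3,816 kg; Δv = 260×9.81×ln(4.223) = 2550.6×1.4406 ≈ 3674 m/s.
Stage 2: m₀ = 2,196 kg, m_f = 2,196 − 1,780 = 416 kg; Δv = 405×9.81×ln(5.279) = 3973.1×1.6637 ≈ 6610 m/s.
Total Δv = 3674 + 6610 = 10284 m/s.

Δv ≈ 10300 m/s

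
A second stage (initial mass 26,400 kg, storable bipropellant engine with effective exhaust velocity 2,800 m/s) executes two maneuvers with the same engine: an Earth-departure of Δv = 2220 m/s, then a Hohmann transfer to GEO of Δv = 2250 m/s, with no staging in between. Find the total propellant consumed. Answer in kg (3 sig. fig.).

After the first burn: m = 26400 × exp(−2220/2800.0) = 26400 × 0.45255 = 11,947.3 kg.
After the second burn: m = 11,947.3 × exp(−2250/2800.0) = 11,947.3 × 0.44773 = 5,349.16 kg.
Total propellant = m₀ − m_final = 26400 − 5,349.16 = 21,050.84 kg.

total propellant consumed ≈ 21100 kg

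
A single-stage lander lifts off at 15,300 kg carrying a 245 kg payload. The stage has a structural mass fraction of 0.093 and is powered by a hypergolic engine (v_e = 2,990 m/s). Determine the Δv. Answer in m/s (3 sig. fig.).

Stage wet mass = m₀ − payload = 15,300 − 245 = 15,055 kg.
Stage dry mass = ε × stage wet mass = 0.093 × 15,055 = 1,400.12 kg.
Burnout mass m_f = stage dry + payload = 1,400.12 + 245 = 1,645.12 kg.
By the Tsiolkovsky rocket equation, Δv = v_e · ln(15,300/1,645.12) = 2990.0 × ln(9.3) = 2990.0 × 2.2300 ≈ 6668 m/s.

Δv ≈ 6670 m/s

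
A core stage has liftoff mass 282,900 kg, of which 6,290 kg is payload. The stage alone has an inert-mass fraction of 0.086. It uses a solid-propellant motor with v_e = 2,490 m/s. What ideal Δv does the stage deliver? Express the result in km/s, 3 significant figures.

Δv ≈ 5.58 km/s

Stage wet mass = m₀ − payload = 282,900 − 6,290 = 276,610 kg.
Stage dry mass = ε × stage wet mass = 0.086 × 276,610 = 23,788.5 kg.
Burnout mass m_f = stage dry + payload = 23,788.5 + 6,290 = 30,078.5 kg.
Δv = v_e · ln(282,900/30,078.5) = 2490.0 × ln(9.405) = 2490.0 × 2.2413 ≈ 5581 m/s.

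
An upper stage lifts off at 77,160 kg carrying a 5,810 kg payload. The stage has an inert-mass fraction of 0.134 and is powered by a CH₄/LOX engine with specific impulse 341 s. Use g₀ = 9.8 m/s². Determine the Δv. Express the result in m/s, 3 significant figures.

Stage wet mass = m₀ − payload = 77,160 − 5,810 = 71,350 kg.
Stage dry mass = ε × stage wet mass = 0.134 × 71,350 = 9,560.9 kg.
Burnout mass m_f = stage dry + payload = 9,560.9 + 5,810 = 15,370.9 kg.
v_e = Isp · g₀ = 341 × 9.8 = 3341.8 m/s.
Using Δv = v_e ln(m₀/m_f): Δv = v_e · ln(77,160/15,370.9) = 3341.8 × ln(5.02) = 3341.8 × 1.6134 ≈ 5392 m/s.

Δv ≈ 5390 m/s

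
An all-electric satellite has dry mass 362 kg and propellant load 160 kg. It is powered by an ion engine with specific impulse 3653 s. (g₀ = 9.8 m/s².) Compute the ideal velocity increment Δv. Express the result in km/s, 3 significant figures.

Δv ≈ 13.1 km/s

v_e = Isp · g₀ = 3653 × 9.8 = 35799.4 m/s.
m₀ = m_dry + m_prop = 362 + 160 = 522 kg.
From the ideal rocket equation, Δv = v_e · ln(m₀/m_f) = 35799.4 × ln(1.442) = 35799.4 × 0.3660 ≈ 13103.4 m/s.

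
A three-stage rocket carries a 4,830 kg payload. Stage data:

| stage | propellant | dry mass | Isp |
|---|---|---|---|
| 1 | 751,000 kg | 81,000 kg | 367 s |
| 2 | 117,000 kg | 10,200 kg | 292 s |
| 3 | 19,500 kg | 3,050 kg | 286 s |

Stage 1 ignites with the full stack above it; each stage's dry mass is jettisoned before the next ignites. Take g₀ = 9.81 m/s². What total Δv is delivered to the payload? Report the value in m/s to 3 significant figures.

Ignition mass of stage 1 = 751,000+81,000 + 117,000+10,200 + 19,500+3,050 + 4,830 = 986,580 kg.
Stage 1: m₀ = 986,580 kg, m_f = 986,580 − 751,000 = 235,580 kg; Δv = 367×9.81×ln(4.188) = 3600.3×1.4322 ≈ 5156 m/s.
Stage 2: m₀ = 154,580 kg, m_f = 154,580 − 117,000 = 37,580 kg; Δv = 292×9.81×ln(4.113) = 2864.5×1.4142 ≈ 4051 m/s.
Stage 3: m₀ = 27,380 kg, m_f = 27,380 − 19,500 = 7,880 kg; Δv = 286×9.81×ln(3.475) = 2805.7×1.2455 ≈ 3494 m/s.
Total Δv = 5156 + 4051 + 3494 = 12701 m/s.

Δv ≈ 12700 m/s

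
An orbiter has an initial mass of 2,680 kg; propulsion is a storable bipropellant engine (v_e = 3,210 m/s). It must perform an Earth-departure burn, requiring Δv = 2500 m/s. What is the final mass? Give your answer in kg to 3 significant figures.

final mass ≈ 1230 kg

m₀/m_f = exp(Δv / v_e) = exp(2500 / 3210.0) = exp(0.7788) = 2.1789.
m_f = m₀ / 2.1789 = 2,680 / 2.1789 = 1,229.98 kg.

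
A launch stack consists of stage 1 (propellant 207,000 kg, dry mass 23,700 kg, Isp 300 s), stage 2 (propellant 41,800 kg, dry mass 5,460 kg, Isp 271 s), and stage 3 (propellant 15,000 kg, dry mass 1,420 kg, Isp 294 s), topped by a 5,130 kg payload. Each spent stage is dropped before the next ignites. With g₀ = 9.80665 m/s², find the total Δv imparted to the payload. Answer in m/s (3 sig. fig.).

Δv ≈ 9380 m/s

Ignition mass of stage 1 = 207,000+23,700 + 41,800+5,460 + 15,000+1,420 + 5,130 = 299,510 kg.
Stage 1: m₀ = 299,510 kg, m_f = 299,510 − 207,000 = 92,510 kg; Δv = 300×9.80665×ln(3.238) = 2942.0×1.1748 ≈ 3456 m/s.
Stage 2: m₀ = 68,810 kg, m_f = 68,810 − 41,800 = 27,010 kg; Δv = 271×9.80665×ln(2.548) = 2657.6×0.9351 ≈ 2485 m/s.
Stage 3: m₀ = 21,550 kg, m_f = 21,550 − 15,000 = 6,550 kg; Δv = 294×9.80665×ln(3.29) = 2883.2×1.1909 ≈ 3434 m/s.
Total Δv = 3456 + 2485 + 3434 = 9375 m/s.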